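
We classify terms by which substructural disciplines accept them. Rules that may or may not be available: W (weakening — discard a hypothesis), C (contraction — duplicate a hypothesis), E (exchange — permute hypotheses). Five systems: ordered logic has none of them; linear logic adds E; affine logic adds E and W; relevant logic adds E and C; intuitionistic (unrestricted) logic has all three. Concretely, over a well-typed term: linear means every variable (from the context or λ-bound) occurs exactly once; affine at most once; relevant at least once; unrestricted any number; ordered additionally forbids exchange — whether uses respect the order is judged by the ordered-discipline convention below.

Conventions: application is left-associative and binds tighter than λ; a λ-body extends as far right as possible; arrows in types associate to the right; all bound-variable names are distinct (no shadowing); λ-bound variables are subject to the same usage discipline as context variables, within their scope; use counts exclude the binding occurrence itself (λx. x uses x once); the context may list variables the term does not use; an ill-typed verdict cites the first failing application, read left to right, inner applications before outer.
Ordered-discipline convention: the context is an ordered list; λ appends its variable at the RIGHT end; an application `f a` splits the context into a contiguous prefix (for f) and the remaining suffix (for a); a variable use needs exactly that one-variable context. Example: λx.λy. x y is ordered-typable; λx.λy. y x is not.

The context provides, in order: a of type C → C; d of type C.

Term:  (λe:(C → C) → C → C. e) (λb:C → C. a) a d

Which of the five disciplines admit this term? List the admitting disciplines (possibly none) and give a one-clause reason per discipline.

admitting disciplines: unrestricted
usage: a: 2×; d: 1×; e (λ-bound): 1×; b (λ-bound): 0×
order of uses: e, a, a, d
typing: ✓ — C
ordered: ✗, a ×2 used more than once (contraction); needs weakening: b unused
linear: ✗, a ×2 used more than once (contraction); needs weakening: b unused
affine: ✗, a ×2 used more than once (contraction)
relevant: ✗, needs weakening: b unused
unrestricted: ✓, well-typed at C; no restrictions here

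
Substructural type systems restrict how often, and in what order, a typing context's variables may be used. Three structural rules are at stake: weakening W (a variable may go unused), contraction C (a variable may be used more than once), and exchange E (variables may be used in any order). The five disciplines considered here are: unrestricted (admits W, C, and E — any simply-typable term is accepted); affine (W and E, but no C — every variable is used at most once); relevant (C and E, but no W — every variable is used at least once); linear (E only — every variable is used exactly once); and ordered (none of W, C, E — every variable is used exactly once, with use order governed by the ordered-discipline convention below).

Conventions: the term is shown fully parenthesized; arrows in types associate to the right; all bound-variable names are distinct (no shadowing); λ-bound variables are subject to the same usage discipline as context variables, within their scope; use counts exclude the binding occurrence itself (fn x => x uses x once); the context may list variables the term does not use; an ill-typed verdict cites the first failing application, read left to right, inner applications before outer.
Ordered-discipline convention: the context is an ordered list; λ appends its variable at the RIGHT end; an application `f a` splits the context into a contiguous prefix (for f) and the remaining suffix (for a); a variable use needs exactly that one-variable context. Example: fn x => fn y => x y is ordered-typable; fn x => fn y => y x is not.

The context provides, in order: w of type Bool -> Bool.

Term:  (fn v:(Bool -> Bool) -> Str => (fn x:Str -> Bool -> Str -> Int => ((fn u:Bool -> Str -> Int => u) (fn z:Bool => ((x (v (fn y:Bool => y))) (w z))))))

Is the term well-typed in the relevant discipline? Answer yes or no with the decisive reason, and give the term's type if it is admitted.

yes — none of w, v, x, u, z, y goes unused; term : ((Bool -> Bool) -> Str) -> (Str -> Bool -> Str -> Int) -> Bool -> Str -> Int
variable uses: w=1; v (λ-bound)=1; x (λ-bound)=1; u (λ-bound)=1; z (λ-bound)=1; y (λ-bound)=1
left-to-right use order: u, x, v, y, w, z
typing: well-typed — term : ((Bool -> Bool) -> Str) -> (Str -> Bool -> Str -> Int) -> Bool -> Str -> Int
summary: ordered ✗ | linear ✓ | affine ✓ | relevant ✓ | unrestricted ✓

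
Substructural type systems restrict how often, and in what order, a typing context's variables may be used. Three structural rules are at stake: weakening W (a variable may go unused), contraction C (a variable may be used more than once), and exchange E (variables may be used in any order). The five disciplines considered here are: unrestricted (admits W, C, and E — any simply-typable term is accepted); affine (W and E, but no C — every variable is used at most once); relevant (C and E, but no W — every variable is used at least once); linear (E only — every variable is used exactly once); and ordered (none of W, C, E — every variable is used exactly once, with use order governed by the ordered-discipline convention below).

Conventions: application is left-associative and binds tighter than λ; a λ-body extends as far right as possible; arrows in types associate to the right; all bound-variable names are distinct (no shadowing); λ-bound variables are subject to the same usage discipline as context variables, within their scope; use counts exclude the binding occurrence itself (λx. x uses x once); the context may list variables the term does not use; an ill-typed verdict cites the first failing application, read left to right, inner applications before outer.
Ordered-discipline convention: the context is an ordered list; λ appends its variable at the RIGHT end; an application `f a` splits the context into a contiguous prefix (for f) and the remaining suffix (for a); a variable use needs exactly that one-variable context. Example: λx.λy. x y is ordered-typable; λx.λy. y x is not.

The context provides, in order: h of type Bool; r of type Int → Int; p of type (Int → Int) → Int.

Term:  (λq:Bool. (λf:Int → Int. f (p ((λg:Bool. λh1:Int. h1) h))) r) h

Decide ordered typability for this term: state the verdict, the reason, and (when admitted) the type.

no — repeated use of h ×2; q, g never used (weakening)
usage: h=2, r=1, p=1, q [bound]=0, f [bound]=1, g [bound]=0, h1 [bound]=1
uses in reading order: f, p, h1, h, r, h
typing: the term checks, with type Int
summary: ordered ✗ · linear ✗ · affine ✗ · relevant ✗ · unrestricted ✓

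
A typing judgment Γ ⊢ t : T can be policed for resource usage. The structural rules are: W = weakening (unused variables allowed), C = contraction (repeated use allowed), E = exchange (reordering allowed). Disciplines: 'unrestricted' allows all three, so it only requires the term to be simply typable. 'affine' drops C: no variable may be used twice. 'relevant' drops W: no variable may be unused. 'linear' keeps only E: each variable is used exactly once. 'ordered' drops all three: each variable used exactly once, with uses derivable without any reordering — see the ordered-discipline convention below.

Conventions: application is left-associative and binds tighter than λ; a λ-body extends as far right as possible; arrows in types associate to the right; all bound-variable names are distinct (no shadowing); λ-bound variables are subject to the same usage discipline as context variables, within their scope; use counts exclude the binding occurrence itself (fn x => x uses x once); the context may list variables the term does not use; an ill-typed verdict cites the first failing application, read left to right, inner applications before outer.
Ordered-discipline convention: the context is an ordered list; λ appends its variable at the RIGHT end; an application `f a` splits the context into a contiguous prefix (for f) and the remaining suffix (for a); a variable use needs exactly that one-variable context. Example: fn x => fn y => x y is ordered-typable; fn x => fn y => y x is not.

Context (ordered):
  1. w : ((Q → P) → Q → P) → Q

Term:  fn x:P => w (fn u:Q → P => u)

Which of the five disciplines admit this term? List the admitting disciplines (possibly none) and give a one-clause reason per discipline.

admitting disciplines: affine, unrestricted
variable uses: w: 1; x (λ-bound): 0; u (λ-bound): 1
left-to-right use order: w, u
typing: well-typed at P → Q
ordered: ✗, x never used (weakening)
linear: ✗, x never used (weakening)
affine: ✓, at most one use each (w, x, u)
relevant: ✗, x never used (weakening)
unrestricted: ✓, type-checks (P → Q) and nothing is barred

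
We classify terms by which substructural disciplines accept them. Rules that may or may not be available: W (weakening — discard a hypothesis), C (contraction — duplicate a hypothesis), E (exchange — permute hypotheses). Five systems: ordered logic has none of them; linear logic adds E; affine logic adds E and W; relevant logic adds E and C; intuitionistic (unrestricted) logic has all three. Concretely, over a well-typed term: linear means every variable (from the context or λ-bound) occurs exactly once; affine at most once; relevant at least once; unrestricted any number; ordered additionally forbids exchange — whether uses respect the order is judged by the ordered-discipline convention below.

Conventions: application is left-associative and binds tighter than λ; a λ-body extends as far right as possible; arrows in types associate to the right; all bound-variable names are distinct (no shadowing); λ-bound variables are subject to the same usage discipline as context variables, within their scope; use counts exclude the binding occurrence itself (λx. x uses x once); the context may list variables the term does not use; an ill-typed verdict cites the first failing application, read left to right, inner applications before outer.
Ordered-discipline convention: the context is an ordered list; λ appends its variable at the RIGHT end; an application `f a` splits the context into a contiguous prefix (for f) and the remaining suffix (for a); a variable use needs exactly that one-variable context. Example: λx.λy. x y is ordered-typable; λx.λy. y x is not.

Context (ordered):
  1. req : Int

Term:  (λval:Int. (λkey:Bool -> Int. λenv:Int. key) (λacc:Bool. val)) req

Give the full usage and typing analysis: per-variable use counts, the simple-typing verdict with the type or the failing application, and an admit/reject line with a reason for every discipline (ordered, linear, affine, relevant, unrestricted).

use counts: req: 1×; val (λ-bound): 1×; key (λ-bound): 1×; env (λ-bound): 0×; acc (λ-bound): 0×
left-to-right use order: key, val, req
typing: the term checks, with type Int -> Bool -> Int
ordered: ✗, unused: env, acc — weakening required
linear: ✗, unused: env, acc — weakening required
affine: ✓, at most one use each (req, val, key, env, acc)
relevant: ✗, unused: env, acc — weakening required
unrestricted: ✓, simply typable at Int -> Bool -> Int; W, C, E all held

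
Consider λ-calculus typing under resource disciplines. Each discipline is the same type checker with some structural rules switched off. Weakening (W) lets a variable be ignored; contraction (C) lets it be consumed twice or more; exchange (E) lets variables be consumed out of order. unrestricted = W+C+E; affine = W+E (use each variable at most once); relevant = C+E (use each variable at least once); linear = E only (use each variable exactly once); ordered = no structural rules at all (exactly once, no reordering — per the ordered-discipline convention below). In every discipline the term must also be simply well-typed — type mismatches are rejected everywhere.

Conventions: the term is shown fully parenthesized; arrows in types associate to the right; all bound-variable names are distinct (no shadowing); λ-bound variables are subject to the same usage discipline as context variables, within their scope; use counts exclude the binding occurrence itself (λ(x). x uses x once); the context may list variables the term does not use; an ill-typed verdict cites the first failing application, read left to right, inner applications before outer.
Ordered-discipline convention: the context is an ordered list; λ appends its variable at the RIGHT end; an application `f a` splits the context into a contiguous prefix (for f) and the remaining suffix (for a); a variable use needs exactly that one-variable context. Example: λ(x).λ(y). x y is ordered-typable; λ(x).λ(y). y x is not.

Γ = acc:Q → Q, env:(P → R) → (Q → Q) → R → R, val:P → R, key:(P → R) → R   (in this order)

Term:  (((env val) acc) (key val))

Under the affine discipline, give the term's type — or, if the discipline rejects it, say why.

not well-typed under affine — uses contraction: val ×2
variable uses: acc: 1, env: 1, val: 2, key: 1
use order (left to right): env, val, acc, key, val
typing: well-typed — term : R
per-discipline verdicts: ordered ✗ · linear ✗ · affine ✗ · relevant ✓ · unrestricted ✓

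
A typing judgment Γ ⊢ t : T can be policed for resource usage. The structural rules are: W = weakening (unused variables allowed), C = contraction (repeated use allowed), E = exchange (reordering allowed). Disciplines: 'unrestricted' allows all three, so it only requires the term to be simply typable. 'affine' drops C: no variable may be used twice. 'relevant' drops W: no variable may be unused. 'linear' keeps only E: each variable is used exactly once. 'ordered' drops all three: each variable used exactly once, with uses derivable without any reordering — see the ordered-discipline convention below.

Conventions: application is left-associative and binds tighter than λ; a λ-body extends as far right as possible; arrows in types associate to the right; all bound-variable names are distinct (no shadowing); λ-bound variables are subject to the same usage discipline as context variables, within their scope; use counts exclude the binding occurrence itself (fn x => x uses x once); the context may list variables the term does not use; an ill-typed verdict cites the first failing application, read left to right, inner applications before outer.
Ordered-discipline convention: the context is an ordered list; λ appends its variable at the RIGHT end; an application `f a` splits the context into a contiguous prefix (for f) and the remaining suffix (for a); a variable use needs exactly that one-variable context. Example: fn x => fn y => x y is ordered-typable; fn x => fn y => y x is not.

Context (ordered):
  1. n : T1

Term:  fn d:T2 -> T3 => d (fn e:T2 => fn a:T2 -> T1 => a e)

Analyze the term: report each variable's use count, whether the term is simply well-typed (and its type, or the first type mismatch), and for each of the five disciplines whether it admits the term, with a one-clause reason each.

usage: n ×0, d (λ-bound) ×1, e (λ-bound) ×1, a (λ-bound) ×1
left-to-right use order: d, a, e
typing: ill-typed: argument of type T2 -> (T2 -> T1) -> T1 where T2 is required
ordered: ✗ — fails simple typing
linear: ✗ — a type mismatch blocks all five
affine: ✗ — the type mismatch rejects it
relevant: ✗ — not simply typable
unrestricted: ✗ — fails simple typing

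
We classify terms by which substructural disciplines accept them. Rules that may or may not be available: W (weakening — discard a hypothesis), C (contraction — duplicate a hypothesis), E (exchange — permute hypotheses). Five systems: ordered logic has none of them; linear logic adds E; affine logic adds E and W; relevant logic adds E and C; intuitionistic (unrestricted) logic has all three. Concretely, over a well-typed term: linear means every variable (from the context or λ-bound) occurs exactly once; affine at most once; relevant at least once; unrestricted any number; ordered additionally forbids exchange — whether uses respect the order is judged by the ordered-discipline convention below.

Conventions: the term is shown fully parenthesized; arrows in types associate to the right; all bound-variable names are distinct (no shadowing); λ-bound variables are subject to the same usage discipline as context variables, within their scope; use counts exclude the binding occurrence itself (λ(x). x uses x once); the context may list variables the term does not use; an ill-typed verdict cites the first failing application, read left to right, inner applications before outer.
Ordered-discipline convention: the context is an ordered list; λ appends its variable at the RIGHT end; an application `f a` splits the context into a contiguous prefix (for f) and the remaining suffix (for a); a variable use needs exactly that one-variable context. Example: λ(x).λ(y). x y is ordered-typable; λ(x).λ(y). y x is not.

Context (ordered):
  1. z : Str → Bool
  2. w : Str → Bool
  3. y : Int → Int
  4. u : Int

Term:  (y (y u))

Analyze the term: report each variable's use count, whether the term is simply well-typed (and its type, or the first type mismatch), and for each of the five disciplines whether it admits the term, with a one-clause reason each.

usage: z: 0×; w: 0×; y: 2×; u: 1×
use order (left to right): y, y, u
typing: the term checks, with type Int
ordered: ✗ — repeated use of y ×2; z, w never used (weakening)
linear: ✗ — repeated use of y ×2; z, w never used (weakening)
affine: ✗ — repeated use of y ×2
relevant: ✗ — z, w never used (weakening)
unrestricted: ✓ — simply typable at Int; W, C, E all held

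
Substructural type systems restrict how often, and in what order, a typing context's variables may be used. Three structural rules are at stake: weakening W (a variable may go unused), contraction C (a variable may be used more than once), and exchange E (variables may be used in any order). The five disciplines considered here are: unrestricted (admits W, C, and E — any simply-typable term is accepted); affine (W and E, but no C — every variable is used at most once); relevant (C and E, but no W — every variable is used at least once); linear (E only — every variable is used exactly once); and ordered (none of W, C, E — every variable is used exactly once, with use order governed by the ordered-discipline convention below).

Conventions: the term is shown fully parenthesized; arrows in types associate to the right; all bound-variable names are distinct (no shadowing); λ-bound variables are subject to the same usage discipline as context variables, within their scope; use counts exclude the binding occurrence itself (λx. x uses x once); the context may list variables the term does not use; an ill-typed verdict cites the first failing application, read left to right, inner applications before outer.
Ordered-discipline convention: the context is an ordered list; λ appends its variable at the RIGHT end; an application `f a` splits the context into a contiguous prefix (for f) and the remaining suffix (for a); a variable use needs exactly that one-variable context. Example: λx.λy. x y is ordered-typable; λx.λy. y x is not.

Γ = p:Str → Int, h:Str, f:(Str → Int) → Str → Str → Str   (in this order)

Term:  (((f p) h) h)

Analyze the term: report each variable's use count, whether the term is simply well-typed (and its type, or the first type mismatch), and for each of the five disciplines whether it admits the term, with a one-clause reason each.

use counts: p: 1; h: 2; f: 1
uses in reading order: f, p, h, h
typing: well-typed — term : Str
ordered ✗ (uses contraction: h ×2)
linear ✗ (uses contraction: h ×2)
affine ✗ (uses contraction: h ×2)
relevant ✓ (none of p, h, f goes unused)
unrestricted ✓ (typability at Str is all that's needed)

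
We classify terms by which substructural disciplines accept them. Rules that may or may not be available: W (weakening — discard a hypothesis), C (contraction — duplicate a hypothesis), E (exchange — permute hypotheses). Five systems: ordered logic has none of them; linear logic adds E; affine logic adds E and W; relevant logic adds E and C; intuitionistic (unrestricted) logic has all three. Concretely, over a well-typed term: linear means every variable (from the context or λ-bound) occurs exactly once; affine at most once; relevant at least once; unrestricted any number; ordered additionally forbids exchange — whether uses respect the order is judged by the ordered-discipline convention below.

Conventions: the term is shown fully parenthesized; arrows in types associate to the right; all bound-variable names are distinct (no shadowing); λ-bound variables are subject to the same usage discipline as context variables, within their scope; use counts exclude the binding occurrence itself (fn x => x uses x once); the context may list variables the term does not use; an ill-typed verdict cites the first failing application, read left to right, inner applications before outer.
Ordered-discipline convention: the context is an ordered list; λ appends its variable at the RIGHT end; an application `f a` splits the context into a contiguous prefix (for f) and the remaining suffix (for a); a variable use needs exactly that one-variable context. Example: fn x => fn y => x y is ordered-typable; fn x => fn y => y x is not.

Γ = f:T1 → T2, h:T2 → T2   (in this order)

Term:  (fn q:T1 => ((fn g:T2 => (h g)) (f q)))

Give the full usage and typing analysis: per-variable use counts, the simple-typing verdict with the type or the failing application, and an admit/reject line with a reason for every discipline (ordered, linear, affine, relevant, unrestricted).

counts: f: 1, h: 1, q [bound]: 1, g [bound]: 1
uses in reading order: h, g, f, q
typing: the term checks, with type T1 → T2
ordered: ✗, no ordered split (uses run h, g, f, q)
linear: ✓, single use per variable (f, h, q, g)
affine: ✓, at most one use each (f, h, q, g)
relevant: ✓, f, h, q, g: all used, weakening unneeded
unrestricted: ✓, simply typable at T1 → T2; W, C, E all held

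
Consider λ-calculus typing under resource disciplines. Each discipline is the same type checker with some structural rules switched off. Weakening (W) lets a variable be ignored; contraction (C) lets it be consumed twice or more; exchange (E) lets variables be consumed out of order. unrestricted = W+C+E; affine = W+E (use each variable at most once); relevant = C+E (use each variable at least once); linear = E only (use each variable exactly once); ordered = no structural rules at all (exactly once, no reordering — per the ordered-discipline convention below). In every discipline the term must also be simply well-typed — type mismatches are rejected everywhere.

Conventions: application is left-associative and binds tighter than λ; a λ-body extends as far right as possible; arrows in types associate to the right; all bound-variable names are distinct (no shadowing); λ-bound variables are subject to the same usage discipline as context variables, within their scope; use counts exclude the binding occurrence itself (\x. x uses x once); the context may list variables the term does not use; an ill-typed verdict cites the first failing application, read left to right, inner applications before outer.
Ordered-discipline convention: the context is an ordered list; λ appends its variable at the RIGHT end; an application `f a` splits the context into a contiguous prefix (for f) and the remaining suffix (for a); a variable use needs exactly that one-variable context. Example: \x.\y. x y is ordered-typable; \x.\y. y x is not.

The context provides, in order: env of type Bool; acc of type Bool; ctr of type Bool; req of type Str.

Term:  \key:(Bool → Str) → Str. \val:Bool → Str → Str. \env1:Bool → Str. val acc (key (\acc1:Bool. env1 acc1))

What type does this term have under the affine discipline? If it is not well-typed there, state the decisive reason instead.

term : ((Bool → Str) → Str) → (Bool → Str → Str) → (Bool → Str) → Str
variable uses: env=0, acc=1, ctr=0, req=0, key (bound)=1, val (bound)=1, env1 (bound)=1, acc1 (bound)=1
order of uses: val, acc, key, env1, acc1
typing: well-typed — term : ((Bool → Str) → Str) → (Bool → Str → Str) → (Bool → Str) → Str
all disciplines: ordered ✗ · linear ✗ · affine ✓ · relevant ✗ · unrestricted ✓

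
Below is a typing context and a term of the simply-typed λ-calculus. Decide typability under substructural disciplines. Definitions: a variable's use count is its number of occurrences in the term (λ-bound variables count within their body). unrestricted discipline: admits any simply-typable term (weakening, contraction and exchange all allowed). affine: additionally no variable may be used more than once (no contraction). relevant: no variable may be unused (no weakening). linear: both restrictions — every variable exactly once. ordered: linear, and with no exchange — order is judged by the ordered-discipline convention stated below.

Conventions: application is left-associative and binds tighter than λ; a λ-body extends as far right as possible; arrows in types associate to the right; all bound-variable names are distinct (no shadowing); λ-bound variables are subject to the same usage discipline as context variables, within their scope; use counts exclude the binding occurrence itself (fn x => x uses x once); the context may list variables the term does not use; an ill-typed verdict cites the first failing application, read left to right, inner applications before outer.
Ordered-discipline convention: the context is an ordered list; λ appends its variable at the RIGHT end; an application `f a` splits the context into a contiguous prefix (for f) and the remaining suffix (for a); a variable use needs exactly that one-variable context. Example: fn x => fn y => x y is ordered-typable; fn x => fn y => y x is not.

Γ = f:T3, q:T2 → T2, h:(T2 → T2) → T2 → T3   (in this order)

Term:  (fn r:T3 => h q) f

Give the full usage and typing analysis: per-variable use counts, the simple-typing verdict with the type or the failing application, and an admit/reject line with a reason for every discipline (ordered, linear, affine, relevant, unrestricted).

usage: f: 1, q: 1, h: 1, r (λ-bound): 0
order of uses: h, q, f
typing: the term checks, with type T2 → T3
ordered ✗ (r left unused)
linear ✗ (r left unused)
affine ✓ (no duplicate uses among f, q, h, r)
relevant ✗ (r left unused)
unrestricted ✓ (typability at T2 → T3 is all that's needed)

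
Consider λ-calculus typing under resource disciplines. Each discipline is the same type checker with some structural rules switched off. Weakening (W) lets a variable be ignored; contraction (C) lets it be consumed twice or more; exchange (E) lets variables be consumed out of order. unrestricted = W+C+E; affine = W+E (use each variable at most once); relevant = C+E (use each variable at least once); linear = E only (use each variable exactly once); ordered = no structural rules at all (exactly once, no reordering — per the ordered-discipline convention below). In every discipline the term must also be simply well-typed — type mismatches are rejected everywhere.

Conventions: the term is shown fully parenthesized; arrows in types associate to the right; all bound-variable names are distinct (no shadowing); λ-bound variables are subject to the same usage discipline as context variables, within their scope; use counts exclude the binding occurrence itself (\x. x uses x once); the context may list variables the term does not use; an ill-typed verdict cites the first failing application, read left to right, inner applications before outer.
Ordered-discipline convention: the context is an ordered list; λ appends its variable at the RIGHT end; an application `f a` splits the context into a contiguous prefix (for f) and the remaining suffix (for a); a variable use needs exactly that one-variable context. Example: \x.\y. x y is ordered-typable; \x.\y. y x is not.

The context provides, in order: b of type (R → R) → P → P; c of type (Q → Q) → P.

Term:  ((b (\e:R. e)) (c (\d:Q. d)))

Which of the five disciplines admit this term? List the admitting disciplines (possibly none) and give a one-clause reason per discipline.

admitted in: ordered, linear, affine, relevant, unrestricted
counts: b=1; c=1; e [bound]=1; d [bound]=1
use order (left to right): b, e, c, d
typing: ✓ — P
ordered: ✓, one use each (b, c, e, d); ordered split holds
linear: ✓, single use per variable (b, c, e, d)
affine: ✓, at most one use each (b, c, e, d)
relevant: ✓, every one of b, c, e, d appears
unrestricted: ✓, typability at P is all that's needed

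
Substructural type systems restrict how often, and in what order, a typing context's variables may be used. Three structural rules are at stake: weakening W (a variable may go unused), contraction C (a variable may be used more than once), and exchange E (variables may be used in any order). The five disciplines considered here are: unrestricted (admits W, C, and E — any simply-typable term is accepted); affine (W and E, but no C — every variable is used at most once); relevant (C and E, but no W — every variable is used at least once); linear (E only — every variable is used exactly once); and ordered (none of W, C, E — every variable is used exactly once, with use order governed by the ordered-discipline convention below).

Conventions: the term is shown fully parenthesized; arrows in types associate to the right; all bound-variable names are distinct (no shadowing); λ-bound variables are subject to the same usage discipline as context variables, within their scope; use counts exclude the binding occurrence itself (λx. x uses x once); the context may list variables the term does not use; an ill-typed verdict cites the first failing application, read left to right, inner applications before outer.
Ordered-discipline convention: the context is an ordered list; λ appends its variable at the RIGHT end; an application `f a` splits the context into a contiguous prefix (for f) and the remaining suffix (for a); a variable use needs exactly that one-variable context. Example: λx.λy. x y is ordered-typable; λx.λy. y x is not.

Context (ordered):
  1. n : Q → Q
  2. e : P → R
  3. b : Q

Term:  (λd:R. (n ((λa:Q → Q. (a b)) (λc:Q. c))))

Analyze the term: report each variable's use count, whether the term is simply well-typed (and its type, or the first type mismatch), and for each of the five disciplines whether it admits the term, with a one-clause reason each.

use counts: n: 1×, e: 0×, b: 1×, d (λ-bound): 0×, a (λ-bound): 1×, c (λ-bound): 1×
left-to-right use order: n, a, b, c
typing: well-typed — term : R → Q
ordered: ✗, e, d never used (weakening)
linear: ✗, e, d never used (weakening)
affine: ✓, none of n, e, b, d, a, c used more than once
relevant: ✗, e, d never used (weakening)
unrestricted: ✓, typability at R → Q is all that's needed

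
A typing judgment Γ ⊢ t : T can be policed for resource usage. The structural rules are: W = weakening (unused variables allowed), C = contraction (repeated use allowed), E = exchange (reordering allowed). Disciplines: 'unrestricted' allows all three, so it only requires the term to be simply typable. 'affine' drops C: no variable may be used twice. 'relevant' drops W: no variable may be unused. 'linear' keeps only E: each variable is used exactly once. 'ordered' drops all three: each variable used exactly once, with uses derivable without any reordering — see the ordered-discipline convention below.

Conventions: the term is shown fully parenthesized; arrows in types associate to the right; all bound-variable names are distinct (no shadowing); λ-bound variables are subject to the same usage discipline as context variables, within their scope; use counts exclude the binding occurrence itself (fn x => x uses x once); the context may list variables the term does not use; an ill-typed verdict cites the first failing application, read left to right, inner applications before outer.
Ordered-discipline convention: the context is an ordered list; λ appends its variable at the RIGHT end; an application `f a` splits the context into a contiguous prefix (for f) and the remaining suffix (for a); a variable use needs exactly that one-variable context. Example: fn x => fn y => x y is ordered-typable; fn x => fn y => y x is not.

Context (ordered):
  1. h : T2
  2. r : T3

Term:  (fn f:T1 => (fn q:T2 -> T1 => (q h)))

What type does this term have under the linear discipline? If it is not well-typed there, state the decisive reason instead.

not well-typed under linear — r, f left unused
variable uses: h: 1×; r: 0×; f [bound]: 0×; q [bound]: 1×
left-to-right use order: q, h
typing: well-typed — term : T1 -> (T2 -> T1) -> T1
all disciplines: ordered ✗ · linear ✗ · affine ✓ · relevant ✗ · unrestricted ✓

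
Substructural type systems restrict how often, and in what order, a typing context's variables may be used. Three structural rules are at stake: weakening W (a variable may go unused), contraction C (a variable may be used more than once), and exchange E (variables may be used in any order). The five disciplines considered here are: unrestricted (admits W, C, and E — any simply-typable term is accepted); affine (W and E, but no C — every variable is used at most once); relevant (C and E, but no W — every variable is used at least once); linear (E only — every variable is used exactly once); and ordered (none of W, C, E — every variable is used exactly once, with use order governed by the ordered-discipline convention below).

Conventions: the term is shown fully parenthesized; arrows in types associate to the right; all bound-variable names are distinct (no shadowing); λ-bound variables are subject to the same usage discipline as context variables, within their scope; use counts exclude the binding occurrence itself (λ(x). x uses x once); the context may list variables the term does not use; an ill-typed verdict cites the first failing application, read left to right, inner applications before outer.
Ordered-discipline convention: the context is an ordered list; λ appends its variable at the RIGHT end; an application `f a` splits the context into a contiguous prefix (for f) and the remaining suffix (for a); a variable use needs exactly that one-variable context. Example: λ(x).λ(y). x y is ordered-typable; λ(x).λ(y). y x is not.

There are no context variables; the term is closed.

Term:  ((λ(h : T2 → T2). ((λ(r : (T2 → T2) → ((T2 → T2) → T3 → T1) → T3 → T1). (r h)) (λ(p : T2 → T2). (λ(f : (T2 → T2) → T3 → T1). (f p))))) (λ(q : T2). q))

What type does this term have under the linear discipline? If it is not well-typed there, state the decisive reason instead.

term : ((T2 → T2) → T3 → T1) → T3 → T1
use counts: h [bound] ×1, r [bound] ×1, p [bound] ×1, f [bound] ×1, q [bound] ×1
use order (left to right): r, h, f, p, q
typing: well-typed at ((T2 → T2) → T3 → T1) → T3 → T1
summary: ordered ✗; linear ✓; affine ✓; relevant ✓; unrestricted ✓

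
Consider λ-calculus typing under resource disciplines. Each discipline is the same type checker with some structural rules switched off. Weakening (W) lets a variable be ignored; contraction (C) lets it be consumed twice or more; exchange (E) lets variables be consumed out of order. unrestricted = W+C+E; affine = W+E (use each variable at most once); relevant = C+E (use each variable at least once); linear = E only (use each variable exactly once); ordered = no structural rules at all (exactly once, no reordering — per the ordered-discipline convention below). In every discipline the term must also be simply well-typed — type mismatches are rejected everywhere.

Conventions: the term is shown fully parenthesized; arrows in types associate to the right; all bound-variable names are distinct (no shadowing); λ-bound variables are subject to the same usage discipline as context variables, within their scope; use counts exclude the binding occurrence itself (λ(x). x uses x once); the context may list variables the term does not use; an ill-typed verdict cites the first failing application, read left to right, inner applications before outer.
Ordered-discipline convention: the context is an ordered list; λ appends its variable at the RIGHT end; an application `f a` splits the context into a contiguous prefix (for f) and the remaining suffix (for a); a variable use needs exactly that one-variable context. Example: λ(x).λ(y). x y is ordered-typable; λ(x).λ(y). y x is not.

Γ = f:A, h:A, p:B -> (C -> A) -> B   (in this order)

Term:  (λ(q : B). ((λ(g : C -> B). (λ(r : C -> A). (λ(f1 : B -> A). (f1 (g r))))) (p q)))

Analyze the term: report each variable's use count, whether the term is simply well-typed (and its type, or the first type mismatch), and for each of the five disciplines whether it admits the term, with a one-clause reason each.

use counts: f: 0, h: 0, p: 1, q [bound]: 1, g [bound]: 1, r [bound]: 1, f1 [bound]: 1
order of uses: f1, g, r, p, q
typing: ill-typed: an argument C -> A mismatches the expected C
ordered: ✗, a type mismatch blocks all five
linear: ✗, the type mismatch rejects it
affine: ✗, not simply typable
relevant: ✗, fails simple typing
unrestricted: ✗, a type mismatch blocks all five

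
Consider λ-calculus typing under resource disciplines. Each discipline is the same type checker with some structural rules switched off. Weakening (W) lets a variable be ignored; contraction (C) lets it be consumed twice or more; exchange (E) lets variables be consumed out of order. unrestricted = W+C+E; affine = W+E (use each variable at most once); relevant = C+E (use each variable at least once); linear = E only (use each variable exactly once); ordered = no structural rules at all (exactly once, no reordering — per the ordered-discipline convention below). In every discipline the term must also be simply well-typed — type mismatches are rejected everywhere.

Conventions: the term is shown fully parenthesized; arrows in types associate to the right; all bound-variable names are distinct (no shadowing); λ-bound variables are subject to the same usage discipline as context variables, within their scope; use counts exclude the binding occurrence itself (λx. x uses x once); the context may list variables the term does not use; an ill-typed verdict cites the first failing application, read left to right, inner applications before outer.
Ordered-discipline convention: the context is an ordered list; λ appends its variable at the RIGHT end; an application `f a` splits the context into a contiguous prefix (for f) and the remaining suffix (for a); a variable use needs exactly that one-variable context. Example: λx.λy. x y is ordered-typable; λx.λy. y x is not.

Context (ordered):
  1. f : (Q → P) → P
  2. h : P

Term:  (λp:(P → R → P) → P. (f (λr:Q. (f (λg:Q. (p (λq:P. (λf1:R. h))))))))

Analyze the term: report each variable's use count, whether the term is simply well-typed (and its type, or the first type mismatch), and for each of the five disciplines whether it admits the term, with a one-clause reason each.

counts: f ×2, h ×1, p (λ-bound) ×1, r (λ-bound) ×0, g (λ-bound) ×0, q (λ-bound) ×0, f1 (λ-bound) ×0
use order (left to right): f, f, p, h
typing: well-typed at ((P → R → P) → P) → P
ordered: ✗, f ×2 used more than once (contraction); unused: r, g, q, f1 — weakening required
linear: ✗, f ×2 used more than once (contraction); unused: r, g, q, f1 — weakening required
affine: ✗, f ×2 used more than once (contraction)
relevant: ✗, unused: r, g, q, f1 — weakening required
unrestricted: ✓, typability at ((P → R → P) → P) → P is all that's needed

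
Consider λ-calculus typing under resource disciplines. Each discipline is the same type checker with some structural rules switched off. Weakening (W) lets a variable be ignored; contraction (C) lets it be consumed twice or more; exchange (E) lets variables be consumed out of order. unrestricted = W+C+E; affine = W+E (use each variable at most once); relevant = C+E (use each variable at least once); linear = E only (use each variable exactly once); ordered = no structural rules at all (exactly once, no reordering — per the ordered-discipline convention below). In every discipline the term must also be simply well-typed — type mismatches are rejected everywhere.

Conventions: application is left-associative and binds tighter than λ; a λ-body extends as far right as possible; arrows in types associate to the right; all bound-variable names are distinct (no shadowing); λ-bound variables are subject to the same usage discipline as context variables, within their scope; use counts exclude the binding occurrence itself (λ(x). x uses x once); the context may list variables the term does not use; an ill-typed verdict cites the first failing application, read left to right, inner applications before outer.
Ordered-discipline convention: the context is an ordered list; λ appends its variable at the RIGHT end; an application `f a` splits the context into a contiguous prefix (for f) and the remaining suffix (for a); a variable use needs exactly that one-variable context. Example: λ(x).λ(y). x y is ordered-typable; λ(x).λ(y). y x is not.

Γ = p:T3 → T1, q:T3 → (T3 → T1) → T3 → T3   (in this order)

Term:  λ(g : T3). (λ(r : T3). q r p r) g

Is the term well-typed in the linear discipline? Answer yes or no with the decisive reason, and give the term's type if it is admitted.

no — repeated use of r ×2
use counts: p: 1×, q: 1×, g [bound]: 1×, r [bound]: 2×
order of uses: q, r, p, r, g
typing: the term checks, with type T3 → T3
all disciplines: ordered ✗, linear ✗, affine ✗, relevant ✓, unrestricted ✓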